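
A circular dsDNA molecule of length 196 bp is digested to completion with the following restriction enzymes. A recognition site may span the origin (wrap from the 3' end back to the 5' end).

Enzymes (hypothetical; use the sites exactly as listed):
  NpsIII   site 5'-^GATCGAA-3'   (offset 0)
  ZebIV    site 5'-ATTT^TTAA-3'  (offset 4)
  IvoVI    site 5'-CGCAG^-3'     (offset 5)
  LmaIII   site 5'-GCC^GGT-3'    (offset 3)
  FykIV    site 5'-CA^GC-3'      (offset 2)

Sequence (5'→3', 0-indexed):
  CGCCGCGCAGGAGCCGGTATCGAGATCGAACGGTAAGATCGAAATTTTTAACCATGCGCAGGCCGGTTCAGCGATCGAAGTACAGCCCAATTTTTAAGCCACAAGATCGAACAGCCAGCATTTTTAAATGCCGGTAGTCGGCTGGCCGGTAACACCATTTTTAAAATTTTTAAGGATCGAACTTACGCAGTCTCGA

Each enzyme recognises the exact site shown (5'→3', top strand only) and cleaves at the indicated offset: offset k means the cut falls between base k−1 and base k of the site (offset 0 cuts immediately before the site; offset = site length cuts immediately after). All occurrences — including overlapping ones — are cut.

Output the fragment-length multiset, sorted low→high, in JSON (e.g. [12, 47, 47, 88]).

[2,3,4,5,5,6,6,8,9,9,9,9,11,11,12,13,13,14,15,16,16]

Site scan:
  NpsIII GATCGAA/0: at [23, 36, 72, 104, 174] ⇒ [23, 36, 72, 104, 174]
  ZebIV ATTTTTAA/4: at [43, 89, 119, 156, 165] ⇒ [47, 93, 123, 160, 169]
  IvoVI CGCAG/5: at [5, 56, 185] ⇒ [10, 61, 190]
  LmaIII GCCGGT/3: at [12, 61, 129, 144] ⇒ [15, 64, 132, 147]
  FykIV CAGC/2: at [68, 82, 111, 115] ⇒ [70, 84, 113, 117]

Pooled cuts: [10, 15, 23, 36, 47, 61, 64, 70, 72, 84, 93, 104, 113, 117, 123, 132, 147, 160, 169, 174, 190]

Fragment lengths:
  10→15: 5 bp
  15→23: 8 bp
  23→36: 13 bp
  36→47: 11 bp
  47→61: 14 bp
  61→64: 3 bp
  64→70: 6 bp
  70→72: 2 bp
  72→84: 12 bp
  84→93: 9 bp
  93→104: 11 bp
  104→113: 9 bp
  113→117: 4 bp
  117→123: 6 bp
  123→132: 9 bp
  132→147: 15 bp
  147→160: 13 bp
  160→169: 9 bp
  169→174: 5 bp
  174→190: 16 bp
  190→10 (wrap): 196-190+10 = 16 bp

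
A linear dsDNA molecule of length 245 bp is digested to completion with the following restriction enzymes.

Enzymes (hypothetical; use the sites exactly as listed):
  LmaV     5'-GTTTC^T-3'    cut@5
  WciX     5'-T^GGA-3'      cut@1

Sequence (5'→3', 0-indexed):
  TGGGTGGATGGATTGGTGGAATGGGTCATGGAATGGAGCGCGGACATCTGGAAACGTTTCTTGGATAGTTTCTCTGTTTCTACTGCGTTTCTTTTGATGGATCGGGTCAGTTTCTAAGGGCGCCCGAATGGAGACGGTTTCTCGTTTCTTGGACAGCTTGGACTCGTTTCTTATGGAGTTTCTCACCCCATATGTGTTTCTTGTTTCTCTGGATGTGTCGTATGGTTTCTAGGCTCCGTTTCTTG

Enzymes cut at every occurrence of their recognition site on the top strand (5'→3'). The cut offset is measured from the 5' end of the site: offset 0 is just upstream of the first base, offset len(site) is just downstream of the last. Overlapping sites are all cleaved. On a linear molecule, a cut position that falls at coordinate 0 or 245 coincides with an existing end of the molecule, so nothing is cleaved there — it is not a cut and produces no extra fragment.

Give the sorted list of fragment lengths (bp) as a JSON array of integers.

Scan for sites:
  LmaV GTTTCT/5: at [55, 67, 75, 86, 109, 136, 143, 165, 177, 195, 202, 224, 237] ⇒ [60, 72, 80, 91, 114, 141, 148, 170, 182, 200, 207, 229, 242]
  WciX TGGA/1: at [4, 8, 16, 28, 33, 48, 61, 97, 128, 149, 158, 173, 209] ⇒ [5, 9, 17, 29, 34, 49, 62, 98, 129, 150, 159, 174, 210]

All cut coordinates (distinct, sorted): [5, 9, 17, 29, 34, 49, 60, 62, 72, 80, 91, 98, 114, 129, 141, 148, 150, 159, 170, 174, 182, 200, 207, 210, 229, 242]

Fragment lengths:
  [0,5): 5 bp
  [5,9): 4 bp
  [9,17): 8 bp
  [17,29): 12 bp
  [29,34): 5 bp
  [34,49): 15 bp
  [49,60): 11 bp
  [60,62): 2 bp
  [62,72): 10 bp
  [72,80): 8 bp
  [80,91): 11 bp
  [91,98): 7 bp
  [98,114): 16 bp
  [114,129): 15 bp
  [129,141): 12 bp
  [141,148): 7 bp
  [148,150): 2 bp
  [150,159): 9 bp
  [159,170): 11 bp
  [170,174): 4 bp
  [174,182): 8 bp
  [182,200): 18 bp
  [200,207): 7 bp
  [207,210): 3 bp
  [210,229): 19 bp
  [229,242): 13 bp
  [242,245): 3 bp

[2,2,3,3,4,4,5,5,7,7,7,8,8,8,9,10,11,11,11,12,12,13,15,15,16,18,19]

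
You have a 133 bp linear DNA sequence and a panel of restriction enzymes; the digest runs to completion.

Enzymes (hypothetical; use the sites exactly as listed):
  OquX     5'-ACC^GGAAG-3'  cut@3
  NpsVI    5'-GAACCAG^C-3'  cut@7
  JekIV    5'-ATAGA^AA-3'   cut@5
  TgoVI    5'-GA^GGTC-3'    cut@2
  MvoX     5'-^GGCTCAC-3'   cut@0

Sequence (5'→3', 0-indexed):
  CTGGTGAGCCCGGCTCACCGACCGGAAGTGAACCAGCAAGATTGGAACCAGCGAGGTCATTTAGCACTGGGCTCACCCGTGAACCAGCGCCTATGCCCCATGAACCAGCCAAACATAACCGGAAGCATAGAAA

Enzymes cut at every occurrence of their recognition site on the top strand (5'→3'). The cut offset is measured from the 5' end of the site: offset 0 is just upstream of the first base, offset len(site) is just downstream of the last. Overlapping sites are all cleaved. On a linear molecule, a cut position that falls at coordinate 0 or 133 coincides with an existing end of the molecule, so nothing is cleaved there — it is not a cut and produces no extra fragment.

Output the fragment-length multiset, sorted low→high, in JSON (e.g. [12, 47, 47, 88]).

[2,3,11,11,12,12,13,15,15,18,21]

Per-enzyme occurrences:
  OquX (ACCGGAAG, off=3): starts [20, 117] → cuts [23, 120]
  NpsVI (GAACCAGC, off=7): starts [29, 44, 80, 101] → cuts [36, 51, 87, 108]
  JekIV (ATAGAAA, off=5): starts [126] → cuts [131]
  TgoVI (GAGGTC, off=2): starts [52] → cuts [54]
  MvoX (GGCTCAC, off=0): starts [11, 69] → cuts [11, 69]

All cut coordinates (distinct, sorted): [11, 23, 36, 51, 54, 69, 87, 108, 120, 131]

Fragment lengths:
  [0,11): 11 bp
  [11,23): 12 bp
  [23,36): 13 bp
  [36,51): 15 bp
  [51,54): 3 bp
  [54,69): 15 bp
  [69,87): 18 bp
  [87,108): 21 bp
  [108,120): 12 bp
  [120,131): 11 bp
  [131,133): 2 bp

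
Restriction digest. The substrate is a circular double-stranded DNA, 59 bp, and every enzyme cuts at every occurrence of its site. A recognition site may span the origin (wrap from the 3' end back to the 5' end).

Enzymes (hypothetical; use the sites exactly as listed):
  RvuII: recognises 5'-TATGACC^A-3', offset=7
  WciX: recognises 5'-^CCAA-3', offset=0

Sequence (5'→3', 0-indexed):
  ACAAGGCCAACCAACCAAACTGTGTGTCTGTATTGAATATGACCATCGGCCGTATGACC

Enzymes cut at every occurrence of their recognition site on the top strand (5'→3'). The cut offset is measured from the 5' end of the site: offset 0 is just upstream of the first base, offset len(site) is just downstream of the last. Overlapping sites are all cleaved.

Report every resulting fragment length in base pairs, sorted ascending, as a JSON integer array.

Scan for sites:
  RvuII TATGACCA/7: at [37, 52] ⇒ [0, 44]
  WciX CCAA/0: at [6, 10, 14] ⇒ [6, 10, 14]

Pooled cuts: [0, 6, 10, 14, 44]

Fragments:
  0→6: 6 bp
  6→10: 4 bp
  10→14: 4 bp
  14→44: 30 bp
  44→0 (wrap): 59-44+0 = 15 bp

[4,4,6,15,30]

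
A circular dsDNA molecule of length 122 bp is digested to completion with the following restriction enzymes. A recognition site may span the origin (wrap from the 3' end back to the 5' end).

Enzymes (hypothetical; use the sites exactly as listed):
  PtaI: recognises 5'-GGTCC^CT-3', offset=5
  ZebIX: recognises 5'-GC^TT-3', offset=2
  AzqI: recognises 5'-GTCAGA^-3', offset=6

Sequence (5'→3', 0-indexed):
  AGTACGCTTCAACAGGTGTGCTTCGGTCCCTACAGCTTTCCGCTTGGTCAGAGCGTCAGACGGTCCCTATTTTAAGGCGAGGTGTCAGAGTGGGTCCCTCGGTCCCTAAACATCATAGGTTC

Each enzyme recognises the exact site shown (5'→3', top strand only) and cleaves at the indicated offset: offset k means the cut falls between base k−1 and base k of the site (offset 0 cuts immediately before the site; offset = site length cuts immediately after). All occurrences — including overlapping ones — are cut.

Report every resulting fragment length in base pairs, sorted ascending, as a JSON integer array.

[6,7,7,8,8,8,8,9,14,23,24]

Site scan:
  PtaI GGTCCCT/5: at [24, 61, 92, 100] ⇒ [29, 66, 97, 105]
  ZebIX GCTT/2: at [5, 19, 34, 41] ⇒ [7, 21, 36, 43]
  AzqI GTCAGA/6: at [46, 54, 83] ⇒ [52, 60, 89]

Pooled cuts: [7, 21, 29, 36, 43, 52, 60, 66, 89, 97, 105]

Fragments:
  7→21: 14 bp
  21→29: 8 bp
  29→36: 7 bp
  36→43: 7 bp
  43→52: 9 bp
  52→60: 8 bp
  60→66: 6 bp
  66→89: 23 bp
  89→97: 8 bp
  97→105: 8 bp
  105→7 (wrap): 122-105+7 = 24 bp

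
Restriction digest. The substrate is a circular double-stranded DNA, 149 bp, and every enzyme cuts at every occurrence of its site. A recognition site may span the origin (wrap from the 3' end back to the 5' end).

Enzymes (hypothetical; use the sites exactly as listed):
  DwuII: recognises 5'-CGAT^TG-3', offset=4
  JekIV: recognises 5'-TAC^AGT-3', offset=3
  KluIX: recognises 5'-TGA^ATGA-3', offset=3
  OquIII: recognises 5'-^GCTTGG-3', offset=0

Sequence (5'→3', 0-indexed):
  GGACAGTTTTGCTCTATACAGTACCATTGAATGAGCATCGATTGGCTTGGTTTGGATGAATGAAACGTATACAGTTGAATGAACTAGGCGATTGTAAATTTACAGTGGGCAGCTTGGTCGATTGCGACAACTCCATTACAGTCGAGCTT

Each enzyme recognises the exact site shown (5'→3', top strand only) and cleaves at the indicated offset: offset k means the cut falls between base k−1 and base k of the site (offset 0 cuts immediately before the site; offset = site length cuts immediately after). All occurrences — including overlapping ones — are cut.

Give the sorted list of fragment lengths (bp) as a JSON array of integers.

[2,6,6,8,11,11,11,12,13,14,15,17,23]

Per-enzyme occurrences:
  DwuII CGATTG/4: at [38, 88, 118] ⇒ [42, 92, 122]
  JekIV TACAGT/3: at [16, 69, 100, 136] ⇒ [19, 72, 103, 139]
  KluIX TGAATGA/3: at [27, 56, 75] ⇒ [30, 59, 78]
  OquIII GCTTGG/0: at [44, 111, 145] ⇒ [44, 111, 145]

Pooled cuts: [19, 30, 42, 44, 59, 72, 78, 92, 103, 111, 122, 139, 145]

Fragments:
  19→30: 11 bp
  30→42: 12 bp
  42→44: 2 bp
  44→59: 15 bp
  59→72: 13 bp
  72→78: 6 bp
  78→92: 14 bp
  92→103: 11 bp
  103→111: 8 bp
  111→122: 11 bp
  122→139: 17 bp
  139→145: 6 bp
  145→19 (wrap): 149-145+19 = 23 bp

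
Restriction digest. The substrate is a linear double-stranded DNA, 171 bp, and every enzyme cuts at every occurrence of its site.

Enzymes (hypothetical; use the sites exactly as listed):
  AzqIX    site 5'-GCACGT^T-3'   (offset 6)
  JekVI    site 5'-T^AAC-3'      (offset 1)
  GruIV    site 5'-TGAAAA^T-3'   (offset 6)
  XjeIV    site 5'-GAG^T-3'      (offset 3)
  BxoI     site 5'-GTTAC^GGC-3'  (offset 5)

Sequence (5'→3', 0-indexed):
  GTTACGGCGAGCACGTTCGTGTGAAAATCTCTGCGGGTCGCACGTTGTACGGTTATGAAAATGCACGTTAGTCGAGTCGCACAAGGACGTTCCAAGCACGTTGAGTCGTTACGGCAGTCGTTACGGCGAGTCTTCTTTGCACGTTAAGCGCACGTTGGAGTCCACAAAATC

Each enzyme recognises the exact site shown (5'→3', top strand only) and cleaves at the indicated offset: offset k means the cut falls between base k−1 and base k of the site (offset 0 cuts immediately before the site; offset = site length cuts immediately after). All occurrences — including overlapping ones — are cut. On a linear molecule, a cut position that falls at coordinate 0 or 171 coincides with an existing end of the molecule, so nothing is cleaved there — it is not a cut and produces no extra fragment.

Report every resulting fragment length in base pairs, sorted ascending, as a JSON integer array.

[4,5,5,6,7,7,8,11,11,11,11,12,14,16,18,25]

Per-enzyme occurrences:
  AzqIX (GCACGTT, off=6): starts [10, 39, 62, 95, 138, 149] → cuts [16, 45, 68, 101, 144, 155]
  JekVI (TAAC, off=1): no sites
  GruIV (TGAAAAT, off=6): starts [21, 55] → cuts [27, 61]
  XjeIV (GAGT, off=3): starts [73, 102, 127, 157] → cuts [76, 105, 130, 160]
  BxoI (GTTACGGC, off=5): starts [0, 107, 119] → cuts [5, 112, 124]

Pooled cuts: [5, 16, 27, 45, 61, 68, 76, 101, 105, 112, 124, 130, 144, 155, 160]

Fragments:
  [0,5): 5 bp
  [5,16): 11 bp
  [16,27): 11 bp
  [27,45): 18 bp
  [45,61): 16 bp
  [61,68): 7 bp
  [68,76): 8 bp
  [76,101): 25 bp
  [101,105): 4 bp
  [105,112): 7 bp
  [112,124): 12 bp
  [124,130): 6 bp
  [130,144): 14 bp
  [144,155): 11 bp
  [155,160): 5 bp
  [160,171): 11 bp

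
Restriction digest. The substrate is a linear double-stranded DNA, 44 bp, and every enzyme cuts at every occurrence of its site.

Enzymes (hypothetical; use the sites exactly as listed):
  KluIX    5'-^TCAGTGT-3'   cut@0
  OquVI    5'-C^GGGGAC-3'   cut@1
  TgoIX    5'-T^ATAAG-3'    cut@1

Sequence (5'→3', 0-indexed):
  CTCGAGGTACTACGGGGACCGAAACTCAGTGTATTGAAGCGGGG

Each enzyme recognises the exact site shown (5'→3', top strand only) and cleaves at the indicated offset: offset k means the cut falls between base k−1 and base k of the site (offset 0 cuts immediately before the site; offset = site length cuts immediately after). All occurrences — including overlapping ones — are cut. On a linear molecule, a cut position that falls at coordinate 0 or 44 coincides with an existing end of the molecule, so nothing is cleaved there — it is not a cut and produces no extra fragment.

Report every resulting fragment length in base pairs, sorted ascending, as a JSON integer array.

[12,13,19]

Site scan:
  KluIX TCAGTGT/0: at [25] ⇒ [25]
  OquVI CGGGGAC/1: at [12] ⇒ [13]
  TgoIX (TATAAG, off=1): no sites

Pooled cuts: [13, 25]

Fragments:
  [0,13): 13 bp
  [13,25): 12 bp
  [25,44): 19 bp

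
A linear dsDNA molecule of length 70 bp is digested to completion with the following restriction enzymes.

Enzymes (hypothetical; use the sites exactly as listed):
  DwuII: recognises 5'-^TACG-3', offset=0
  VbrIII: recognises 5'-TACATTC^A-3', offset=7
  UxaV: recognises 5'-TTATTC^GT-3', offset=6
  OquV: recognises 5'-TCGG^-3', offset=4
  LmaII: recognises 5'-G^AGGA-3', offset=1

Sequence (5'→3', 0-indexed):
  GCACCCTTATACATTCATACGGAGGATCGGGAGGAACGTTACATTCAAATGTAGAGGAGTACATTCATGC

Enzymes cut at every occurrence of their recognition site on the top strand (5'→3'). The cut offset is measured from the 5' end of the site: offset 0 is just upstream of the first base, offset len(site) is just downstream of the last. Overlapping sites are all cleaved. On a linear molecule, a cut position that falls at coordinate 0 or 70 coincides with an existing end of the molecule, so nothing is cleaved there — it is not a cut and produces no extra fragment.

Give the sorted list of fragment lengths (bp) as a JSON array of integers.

Per-enzyme occurrences:
  DwuII TACG/0: at [17] ⇒ [17]
  VbrIII TACATTCA/7: at [9, 39, 59] ⇒ [16, 46, 66]
  UxaV (TTATTCGT, off=6): no sites
  OquV TCGG/4: at [26] ⇒ [30]
  LmaII GAGGA/1: at [21, 30, 53] ⇒ [22, 31, 54]

All cut coordinates (distinct, sorted): [16, 17, 22, 30, 31, 46, 54, 66]

Fragments:
  [0,16): 16 bp
  [16,17): 1 bp
  [17,22): 5 bp
  [22,30): 8 bp
  [30,31): 1 bp
  [31,46): 15 bp
  [46,54): 8 bp
  [54,66): 12 bp
  [66,70): 4 bp

[1,1,4,5,8,8,12,15,16]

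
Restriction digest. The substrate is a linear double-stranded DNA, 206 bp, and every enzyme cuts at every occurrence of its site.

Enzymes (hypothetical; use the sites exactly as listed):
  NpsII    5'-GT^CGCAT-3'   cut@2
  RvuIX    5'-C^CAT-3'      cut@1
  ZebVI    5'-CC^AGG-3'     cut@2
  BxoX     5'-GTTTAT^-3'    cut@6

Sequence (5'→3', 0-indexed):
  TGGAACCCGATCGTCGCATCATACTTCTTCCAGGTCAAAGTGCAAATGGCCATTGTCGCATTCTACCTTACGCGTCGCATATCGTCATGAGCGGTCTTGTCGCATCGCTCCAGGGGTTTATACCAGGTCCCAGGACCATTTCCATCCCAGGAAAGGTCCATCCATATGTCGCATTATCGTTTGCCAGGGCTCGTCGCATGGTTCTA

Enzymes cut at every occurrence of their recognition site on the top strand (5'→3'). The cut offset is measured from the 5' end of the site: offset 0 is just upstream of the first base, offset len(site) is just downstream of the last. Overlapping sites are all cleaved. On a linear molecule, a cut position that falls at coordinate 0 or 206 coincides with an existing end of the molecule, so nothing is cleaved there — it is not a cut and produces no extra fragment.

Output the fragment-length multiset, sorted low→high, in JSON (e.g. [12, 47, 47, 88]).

[3,4,5,6,6,6,7,7,9,10,10,11,12,14,16,17,19,19,25]

Per-enzyme occurrences:
  NpsII (GTCGCAT, off=2): starts [12, 54, 73, 98, 167, 192] → cuts [14, 56, 75, 100, 169, 194]
  RvuIX (CCAT, off=1): starts [49, 135, 141, 157, 161] → cuts [50, 136, 142, 158, 162]
  ZebVI (CCAGG, off=2): starts [29, 109, 122, 129, 146, 183] → cuts [31, 111, 124, 131, 148, 185]
  BxoX (GTTTAT, off=6): starts [115] → cuts [121]

All cut coordinates (distinct, sorted): [14, 31, 50, 56, 75, 100, 111, 121, 124, 131, 136, 142, 148, 158, 162, 169, 185, 194]

Fragments:
  [0,14): 14 bp
  [14,31): 17 bp
  [31,50): 19 bp
  [50,56): 6 bp
  [56,75): 19 bp
  [75,100): 25 bp
  [100,111): 11 bp
  [111,121): 10 bp
  [121,124): 3 bp
  [124,131): 7 bp
  [131,136): 5 bp
  [136,142): 6 bp
  [142,148): 6 bp
  [148,158): 10 bp
  [158,162): 4 bp
  [162,169): 7 bp
  [169,185): 16 bp
  [185,194): 9 bp
  [194,206): 12 bp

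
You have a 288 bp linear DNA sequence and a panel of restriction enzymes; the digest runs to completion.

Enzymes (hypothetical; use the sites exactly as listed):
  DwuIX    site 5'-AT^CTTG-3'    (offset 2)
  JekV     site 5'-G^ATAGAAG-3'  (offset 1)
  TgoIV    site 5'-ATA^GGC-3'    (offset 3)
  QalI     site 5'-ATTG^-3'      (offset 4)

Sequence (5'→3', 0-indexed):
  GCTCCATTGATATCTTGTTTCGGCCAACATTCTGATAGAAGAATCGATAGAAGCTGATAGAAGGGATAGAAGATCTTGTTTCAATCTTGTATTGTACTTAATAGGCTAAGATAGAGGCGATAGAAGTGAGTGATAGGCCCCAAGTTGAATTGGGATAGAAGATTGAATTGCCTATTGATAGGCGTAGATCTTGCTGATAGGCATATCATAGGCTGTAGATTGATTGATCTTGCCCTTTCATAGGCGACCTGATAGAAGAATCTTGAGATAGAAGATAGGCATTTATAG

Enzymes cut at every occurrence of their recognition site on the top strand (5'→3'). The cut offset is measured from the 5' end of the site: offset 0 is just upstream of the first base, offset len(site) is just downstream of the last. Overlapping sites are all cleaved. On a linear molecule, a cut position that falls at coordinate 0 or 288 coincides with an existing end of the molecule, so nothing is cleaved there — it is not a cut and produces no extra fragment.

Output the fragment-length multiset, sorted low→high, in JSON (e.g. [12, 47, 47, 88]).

Scan for sites:
  DwuIX (ATCTTG, off=2): starts [11, 72, 83, 187, 226, 259] → cuts [13, 74, 85, 189, 228, 261]
  JekV (GATAGAAG, off=1): starts [33, 45, 55, 64, 118, 153, 250, 266] → cuts [34, 46, 56, 65, 119, 154, 251, 267]
  TgoIV (ATAGGC, off=3): starts [100, 132, 177, 196, 207, 239, 274] → cuts [103, 135, 180, 199, 210, 242, 277]
  QalI (ATTG, off=4): starts [5, 90, 148, 161, 166, 173, 218, 222] → cuts [9, 94, 152, 165, 170, 177, 222, 226]

All cut coordinates (distinct, sorted): [9, 13, 34, 46, 56, 65, 74, 85, 94, 103, 119, 135, 152, 154, 165, 170, 177, 180, 189, 199, 210, 222, 226, 228, 242, 251, 261, 267, 277]

Fragments:
  [0,9): 9 bp
  [9,13): 4 bp
  [13,34): 21 bp
  [34,46): 12 bp
  [46,56): 10 bp
  [56,65): 9 bp
  [65,74): 9 bp
  [74,85): 11 bp
  [85,94): 9 bp
  [94,103): 9 bp
  [103,119): 16 bp
  [119,135): 16 bp
  [135,152): 17 bp
  [152,154): 2 bp
  [154,165): 11 bp
  [165,170): 5 bp
  [170,177): 7 bp
  [177,180): 3 bp
  [180,189): 9 bp
  [189,199): 10 bp
  [199,210): 11 bp
  [210,222): 12 bp
  [222,226): 4 bp
  [226,228): 2 bp
  [228,242): 14 bp
  [242,251): 9 bp
  [251,261): 10 bp
  [261,267): 6 bp
  [267,277): 10 bp
  [277,288): 11 bp

[2,2,3,4,4,5,6,7,9,9,9,9,9,9,9,10,10,10,10,11,11,11,11,12,12,14,16,16,17,21]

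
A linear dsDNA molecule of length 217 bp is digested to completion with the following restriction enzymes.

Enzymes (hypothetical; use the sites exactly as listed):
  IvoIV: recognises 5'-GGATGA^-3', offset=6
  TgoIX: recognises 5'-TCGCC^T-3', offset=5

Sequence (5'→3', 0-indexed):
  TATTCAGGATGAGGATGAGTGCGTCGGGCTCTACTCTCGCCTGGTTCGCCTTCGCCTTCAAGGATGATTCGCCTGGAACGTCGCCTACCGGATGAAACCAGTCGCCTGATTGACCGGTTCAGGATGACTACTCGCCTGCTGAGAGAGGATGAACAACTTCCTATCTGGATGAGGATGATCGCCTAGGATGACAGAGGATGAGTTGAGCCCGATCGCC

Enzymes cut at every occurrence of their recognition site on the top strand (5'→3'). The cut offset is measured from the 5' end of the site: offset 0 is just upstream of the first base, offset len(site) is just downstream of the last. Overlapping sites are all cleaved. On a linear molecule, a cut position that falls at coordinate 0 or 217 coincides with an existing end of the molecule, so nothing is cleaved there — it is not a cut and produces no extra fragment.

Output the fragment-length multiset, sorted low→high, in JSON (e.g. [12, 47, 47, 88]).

Site scan:
  IvoIV (GGATGA, off=6): starts [6, 12, 61, 89, 121, 146, 166, 172, 185, 195] → cuts [12, 18, 67, 95, 127, 152, 172, 178, 191, 201]
  TgoIX (TCGCCT, off=5): starts [36, 45, 51, 68, 80, 101, 131, 178] → cuts [41, 50, 56, 73, 85, 106, 136, 183]

All cut coordinates (distinct, sorted): [12, 18, 41, 50, 56, 67, 73, 85, 95, 106, 127, 136, 152, 172, 178, 183, 191, 201]

Fragments:
  [0,12): 12 bp
  [12,18): 6 bp
  [18,41): 23 bp
  [41,50): 9 bp
  [50,56): 6 bp
  [56,67): 11 bp
  [67,73): 6 bp
  [73,85): 12 bp
  [85,95): 10 bp
  [95,106): 11 bp
  [106,127): 21 bp
  [127,136): 9 bp
  [136,152): 16 bp
  [152,172): 20 bp
  [172,178): 6 bp
  [178,183): 5 bp
  [183,191): 8 bp
  [191,201): 10 bp
  [201,217): 16 bp

[5,6,6,6,6,8,9,9,10,10,11,11,12,12,16,16,20,21,23]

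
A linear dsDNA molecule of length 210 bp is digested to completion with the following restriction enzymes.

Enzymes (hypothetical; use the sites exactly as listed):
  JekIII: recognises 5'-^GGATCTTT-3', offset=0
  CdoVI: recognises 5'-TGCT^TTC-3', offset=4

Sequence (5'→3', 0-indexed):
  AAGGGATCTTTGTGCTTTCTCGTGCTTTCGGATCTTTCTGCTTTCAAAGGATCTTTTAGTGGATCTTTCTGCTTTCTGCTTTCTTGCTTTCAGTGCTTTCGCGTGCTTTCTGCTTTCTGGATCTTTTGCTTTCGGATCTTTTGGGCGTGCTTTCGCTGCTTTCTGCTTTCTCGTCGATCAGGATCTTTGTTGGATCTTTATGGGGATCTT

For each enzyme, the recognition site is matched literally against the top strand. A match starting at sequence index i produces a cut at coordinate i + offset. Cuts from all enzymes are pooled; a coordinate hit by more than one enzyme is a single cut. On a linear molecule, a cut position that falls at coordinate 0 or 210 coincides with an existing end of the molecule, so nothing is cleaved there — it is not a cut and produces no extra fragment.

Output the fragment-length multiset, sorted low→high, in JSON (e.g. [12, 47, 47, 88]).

Per-enzyme occurrences:
  JekIII (GGATCTTT, off=0): starts [3, 29, 48, 60, 118, 133, 180, 191] → cuts [3, 29, 48, 60, 118, 133, 180, 191]
  CdoVI (TGCTTTC, off=4): starts [12, 22, 38, 69, 76, 84, 93, 103, 110, 126, 147, 156, 163] → cuts [16, 26, 42, 73, 80, 88, 97, 107, 114, 130, 151, 160, 167]

Pooled cuts: [3, 16, 26, 29, 42, 48, 60, 73, 80, 88, 97, 107, 114, 118, 130, 133, 151, 160, 167, 180, 191]

Fragments:
  [0,3): 3 bp
  [3,16): 13 bp
  [16,26): 10 bp
  [26,29): 3 bp
  [29,42): 13 bp
  [42,48): 6 bp
  [48,60): 12 bp
  [60,73): 13 bp
  [73,80): 7 bp
  [80,88): 8 bp
  [88,97): 9 bp
  [97,107): 10 bp
  [107,114): 7 bp
  [114,118): 4 bp
  [118,130): 12 bp
  [130,133): 3 bp
  [133,151): 18 bp
  [151,160): 9 bp
  [160,167): 7 bp
  [167,180): 13 bp
  [180,191): 11 bp
  [191,210): 19 bp

[3,3,3,4,6,7,7,7,8,9,9,10,10,11,12,12,13,13,13,13,18,19]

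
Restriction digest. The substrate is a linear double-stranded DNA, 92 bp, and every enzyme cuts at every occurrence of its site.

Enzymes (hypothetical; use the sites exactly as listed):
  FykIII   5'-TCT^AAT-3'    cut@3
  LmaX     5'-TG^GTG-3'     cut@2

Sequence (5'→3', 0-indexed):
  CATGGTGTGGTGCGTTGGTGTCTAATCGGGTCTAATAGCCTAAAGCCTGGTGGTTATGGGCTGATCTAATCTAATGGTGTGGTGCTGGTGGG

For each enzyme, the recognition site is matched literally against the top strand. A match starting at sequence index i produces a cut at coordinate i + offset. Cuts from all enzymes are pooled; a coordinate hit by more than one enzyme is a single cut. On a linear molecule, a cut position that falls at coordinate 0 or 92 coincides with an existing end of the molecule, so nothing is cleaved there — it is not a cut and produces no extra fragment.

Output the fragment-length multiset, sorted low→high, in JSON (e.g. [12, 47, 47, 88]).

[4,4,5,5,5,5,6,6,8,10,16,18]

Scan for sites:
  FykIII TCTAAT/3: at [20, 30, 64, 69] ⇒ [23, 33, 67, 72]
  LmaX TGGTG/2: at [2, 7, 15, 47, 74, 79, 85] ⇒ [4, 9, 17, 49, 76, 81, 87]

All cut coordinates (distinct, sorted): [4, 9, 17, 23, 33, 49, 67, 72, 76, 81, 87]

Fragment lengths:
  [0,4): 4 bp
  [4,9): 5 bp
  [9,17): 8 bp
  [17,23): 6 bp
  [23,33): 10 bp
  [33,49): 16 bp
  [49,67): 18 bp
  [67,72): 5 bp
  [72,76): 4 bp
  [76,81): 5 bp
  [81,87): 6 bp
  [87,92): 5 bp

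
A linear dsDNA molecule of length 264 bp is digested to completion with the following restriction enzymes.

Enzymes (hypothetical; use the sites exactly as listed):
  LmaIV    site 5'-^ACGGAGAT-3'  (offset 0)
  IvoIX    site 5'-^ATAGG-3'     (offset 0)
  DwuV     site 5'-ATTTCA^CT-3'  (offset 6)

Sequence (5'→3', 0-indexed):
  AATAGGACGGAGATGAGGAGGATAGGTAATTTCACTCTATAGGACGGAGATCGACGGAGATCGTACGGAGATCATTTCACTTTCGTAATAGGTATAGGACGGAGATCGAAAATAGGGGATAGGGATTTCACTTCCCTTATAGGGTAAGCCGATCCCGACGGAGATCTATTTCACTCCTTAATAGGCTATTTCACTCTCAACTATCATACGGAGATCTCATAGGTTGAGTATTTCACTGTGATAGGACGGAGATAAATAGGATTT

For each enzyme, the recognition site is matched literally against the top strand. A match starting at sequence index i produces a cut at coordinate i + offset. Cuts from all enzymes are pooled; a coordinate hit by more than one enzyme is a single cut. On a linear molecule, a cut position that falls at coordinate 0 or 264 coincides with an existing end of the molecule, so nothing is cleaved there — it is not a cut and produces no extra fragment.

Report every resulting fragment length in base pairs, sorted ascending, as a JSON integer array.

[1,4,5,5,5,5,5,6,7,7,8,8,9,10,10,11,11,12,13,13,13,14,15,15,16,17,19]

Site scan:
  LmaIV (ACGGAGAT, off=0): starts [6, 43, 53, 64, 98, 157, 207, 245] → cuts [6, 43, 53, 64, 98, 157, 207, 245]
  IvoIX (ATAGG, off=0): starts [1, 21, 38, 87, 93, 111, 118, 138, 180, 218, 240, 255] → cuts [1, 21, 38, 87, 93, 111, 118, 138, 180, 218, 240, 255]
  DwuV (ATTTCACT, off=6): starts [28, 73, 124, 167, 187, 229] → cuts [34, 79, 130, 173, 193, 235]

All cut coordinates (distinct, sorted): [1, 6, 21, 34, 38, 43, 53, 64, 79, 87, 93, 98, 111, 118, 130, 138, 157, 173, 180, 193, 207, 218, 235, 240, 245, 255]

Fragments:
  [0,1): 1 bp
  [1,6): 5 bp
  [6,21): 15 bp
  [21,34): 13 bp
  [34,38): 4 bp
  [38,43): 5 bp
  [43,53): 10 bp
  [53,64): 11 bp
  [64,79): 15 bp
  [79,87): 8 bp
  [87,93): 6 bp
  [93,98): 5 bp
  [98,111): 13 bp
  [111,118): 7 bp
  [118,130): 12 bp
  [130,138): 8 bp
  [138,157): 19 bp
  [157,173): 16 bp
  [173,180): 7 bp
  [180,193): 13 bp
  [193,207): 14 bp
  [207,218): 11 bp
  [218,235): 17 bp
  [235,240): 5 bp
  [240,245): 5 bp
  [245,255): 10 bp
  [255,264): 9 bp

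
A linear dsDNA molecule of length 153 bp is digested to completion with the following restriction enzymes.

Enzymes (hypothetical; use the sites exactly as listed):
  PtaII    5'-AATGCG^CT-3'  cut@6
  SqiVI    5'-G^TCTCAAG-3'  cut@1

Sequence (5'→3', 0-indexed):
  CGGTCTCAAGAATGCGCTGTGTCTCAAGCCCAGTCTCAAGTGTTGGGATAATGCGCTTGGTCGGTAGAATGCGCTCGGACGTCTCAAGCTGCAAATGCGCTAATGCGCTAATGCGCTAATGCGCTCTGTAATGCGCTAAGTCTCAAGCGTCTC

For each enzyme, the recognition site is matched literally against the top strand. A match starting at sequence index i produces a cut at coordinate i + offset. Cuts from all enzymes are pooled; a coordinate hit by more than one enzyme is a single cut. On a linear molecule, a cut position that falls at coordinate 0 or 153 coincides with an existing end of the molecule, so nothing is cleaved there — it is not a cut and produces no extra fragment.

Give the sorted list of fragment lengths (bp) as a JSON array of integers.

[3,5,5,8,8,8,8,12,12,13,13,18,18,22]

Site scan:
  PtaII AATGCGCT/6: at [10, 49, 67, 93, 101, 109, 117, 129] ⇒ [16, 55, 73, 99, 107, 115, 123, 135]
  SqiVI GTCTCAAG/1: at [2, 20, 32, 80, 139] ⇒ [3, 21, 33, 81, 140]

All cut coordinates (distinct, sorted): [3, 16, 21, 33, 55, 73, 81, 99, 107, 115, 123, 135, 140]

Fragments:
  [0,3): 3 bp
  [3,16): 13 bp
  [16,21): 5 bp
  [21,33): 12 bp
  [33,55): 22 bp
  [55,73): 18 bp
  [73,81): 8 bp
  [81,99): 18 bp
  [99,107): 8 bp
  [107,115): 8 bp
  [115,123): 8 bp
  [123,135): 12 bp
  [135,140): 5 bp
  [140,153): 13 bp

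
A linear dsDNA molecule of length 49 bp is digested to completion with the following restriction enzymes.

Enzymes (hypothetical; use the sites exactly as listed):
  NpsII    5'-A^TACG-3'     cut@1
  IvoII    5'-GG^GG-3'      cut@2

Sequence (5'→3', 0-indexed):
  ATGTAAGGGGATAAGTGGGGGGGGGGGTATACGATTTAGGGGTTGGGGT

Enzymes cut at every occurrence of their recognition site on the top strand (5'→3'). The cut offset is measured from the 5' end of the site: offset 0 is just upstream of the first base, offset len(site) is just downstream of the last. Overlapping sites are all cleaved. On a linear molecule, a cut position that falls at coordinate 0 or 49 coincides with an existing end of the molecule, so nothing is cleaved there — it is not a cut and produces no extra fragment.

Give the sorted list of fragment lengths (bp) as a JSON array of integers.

Scan for sites:
  NpsII (ATACG, off=1): starts [28] → cuts [29]
  IvoII (GGGG, off=2): starts [6, 16, 17, 18, 19, 20, 21, 22, 23, 38, 44] → cuts [8, 18, 19, 20, 21, 22, 23, 24, 25, 40, 46]

Pooled cuts: [8, 18, 19, 20, 21, 22, 23, 24, 25, 29, 40, 46]

Fragment lengths:
  [0,8): 8 bp
  [8,18): 10 bp
  [18,19): 1 bp
  [19,20): 1 bp
  [20,21): 1 bp
  [21,22): 1 bp
  [22,23): 1 bp
  [23,24): 1 bp
  [24,25): 1 bp
  [25,29): 4 bp
  [29,40): 11 bp
  [40,46): 6 bp
  [46,49): 3 bp

[1,1,1,1,1,1,1,3,4,6,8,10,11]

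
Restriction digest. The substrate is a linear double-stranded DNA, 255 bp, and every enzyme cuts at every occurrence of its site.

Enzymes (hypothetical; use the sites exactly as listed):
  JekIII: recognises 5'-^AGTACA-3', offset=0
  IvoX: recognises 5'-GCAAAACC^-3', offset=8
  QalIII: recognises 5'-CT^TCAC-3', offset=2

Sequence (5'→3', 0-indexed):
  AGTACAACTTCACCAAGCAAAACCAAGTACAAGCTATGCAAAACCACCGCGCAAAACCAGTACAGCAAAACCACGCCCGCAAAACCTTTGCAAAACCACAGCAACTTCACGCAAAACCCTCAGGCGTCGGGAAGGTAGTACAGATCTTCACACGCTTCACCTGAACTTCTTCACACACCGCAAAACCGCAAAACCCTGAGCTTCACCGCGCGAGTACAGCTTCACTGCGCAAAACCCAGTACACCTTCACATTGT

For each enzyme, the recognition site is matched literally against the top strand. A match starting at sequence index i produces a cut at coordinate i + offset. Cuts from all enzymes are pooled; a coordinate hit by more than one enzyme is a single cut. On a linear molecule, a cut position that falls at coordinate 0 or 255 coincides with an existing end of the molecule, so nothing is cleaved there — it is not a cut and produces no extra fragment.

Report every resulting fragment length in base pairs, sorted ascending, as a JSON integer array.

[1,1,7,8,9,9,9,9,9,9,10,11,11,12,13,14,14,14,15,15,17,18,20]

Per-enzyme occurrences:
  JekIII AGTACA/0: at [0, 25, 58, 136, 212, 237] ⇒ [25, 58, 136, 212, 237] (position 0 is a terminus of the linear molecule — no cut)
  IvoX GCAAAACC/8: at [16, 37, 50, 64, 78, 89, 110, 179, 187, 228] ⇒ [24, 45, 58, 72, 86, 97, 118, 187, 195, 236]
  QalIII CTTCAC/2: at [7, 104, 145, 154, 168, 200, 219, 244] ⇒ [9, 106, 147, 156, 170, 202, 221, 246]

Pooled cuts: [9, 24, 25, 45, 58, 72, 86, 97, 106, 118, 136, 147, 156, 170, 187, 195, 202, 212, 221, 236, 237, 246]

Fragment lengths:
  [0,9): 9 bp
  [9,24): 15 bp
  [24,25): 1 bp
  [25,45): 20 bp
  [45,58): 13 bp
  [58,72): 14 bp
  [72,86): 14 bp
  [86,97): 11 bp
  [97,106): 9 bp
  [106,118): 12 bp
  [118,136): 18 bp
  [136,147): 11 bp
  [147,156): 9 bp
  [156,170): 14 bp
  [170,187): 17 bp
  [187,195): 8 bp
  [195,202): 7 bp
  [202,212): 10 bp
  [212,221): 9 bp
  [221,236): 15 bp
  [236,237): 1 bp
  [237,246): 9 bp
  [246,255): 9 bp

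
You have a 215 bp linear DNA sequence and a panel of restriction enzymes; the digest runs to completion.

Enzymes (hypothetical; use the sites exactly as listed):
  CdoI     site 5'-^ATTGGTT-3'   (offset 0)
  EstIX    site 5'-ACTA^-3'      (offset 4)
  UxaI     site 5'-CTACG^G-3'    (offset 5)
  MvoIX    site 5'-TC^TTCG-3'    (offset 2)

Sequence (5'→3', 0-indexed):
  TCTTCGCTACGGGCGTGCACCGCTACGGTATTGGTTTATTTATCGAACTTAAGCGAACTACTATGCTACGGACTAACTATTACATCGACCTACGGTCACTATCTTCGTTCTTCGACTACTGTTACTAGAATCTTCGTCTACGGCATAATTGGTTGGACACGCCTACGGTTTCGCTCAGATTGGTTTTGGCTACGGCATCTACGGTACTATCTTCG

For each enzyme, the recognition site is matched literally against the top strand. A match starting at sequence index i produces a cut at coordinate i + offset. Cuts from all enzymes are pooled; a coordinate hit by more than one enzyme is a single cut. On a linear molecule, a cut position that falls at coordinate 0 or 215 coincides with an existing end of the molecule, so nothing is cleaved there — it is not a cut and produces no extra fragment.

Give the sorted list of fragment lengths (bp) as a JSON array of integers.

Per-enzyme occurrences:
  CdoI (ATTGGTT, off=0): starts [29, 147, 178] → cuts [29, 147, 178]
  EstIX (ACTA, off=4): starts [56, 59, 71, 75, 97, 114, 123, 205] → cuts [60, 63, 75, 79, 101, 118, 127, 209]
  UxaI (CTACGG, off=5): starts [6, 22, 65, 89, 137, 162, 189, 198] → cuts [11, 27, 70, 94, 142, 167, 194, 203]
  MvoIX (TCTTCG, off=2): starts [0, 101, 108, 130, 209] → cuts [2, 103, 110, 132, 211]

All cut coordinates (distinct, sorted): [2, 11, 27, 29, 60, 63, 70, 75, 79, 94, 101, 103, 110, 118, 127, 132, 142, 147, 167, 178, 194, 203, 209, 211]

Fragments:
  [0,2): 2 bp
  [2,11): 9 bp
  [11,27): 16 bp
  [27,29): 2 bp
  [29,60): 31 bp
  [60,63): 3 bp
  [63,70): 7 bp
  [70,75): 5 bp
  [75,79): 4 bp
  [79,94): 15 bp
  [94,101): 7 bp
  [101,103): 2 bp
  [103,110): 7 bp
  [110,118): 8 bp
  [118,127): 9 bp
  [127,132): 5 bp
  [132,142): 10 bp
  [142,147): 5 bp
  [147,167): 20 bp
  [167,178): 11 bp
  [178,194): 16 bp
  [194,203): 9 bp
  [203,209): 6 bp
  [209,211): 2 bp
  [211,215): 4 bp

[2,2,2,2,3,4,4,5,5,5,6,7,7,7,8,9,9,9,10,11,15,16,16,20,31]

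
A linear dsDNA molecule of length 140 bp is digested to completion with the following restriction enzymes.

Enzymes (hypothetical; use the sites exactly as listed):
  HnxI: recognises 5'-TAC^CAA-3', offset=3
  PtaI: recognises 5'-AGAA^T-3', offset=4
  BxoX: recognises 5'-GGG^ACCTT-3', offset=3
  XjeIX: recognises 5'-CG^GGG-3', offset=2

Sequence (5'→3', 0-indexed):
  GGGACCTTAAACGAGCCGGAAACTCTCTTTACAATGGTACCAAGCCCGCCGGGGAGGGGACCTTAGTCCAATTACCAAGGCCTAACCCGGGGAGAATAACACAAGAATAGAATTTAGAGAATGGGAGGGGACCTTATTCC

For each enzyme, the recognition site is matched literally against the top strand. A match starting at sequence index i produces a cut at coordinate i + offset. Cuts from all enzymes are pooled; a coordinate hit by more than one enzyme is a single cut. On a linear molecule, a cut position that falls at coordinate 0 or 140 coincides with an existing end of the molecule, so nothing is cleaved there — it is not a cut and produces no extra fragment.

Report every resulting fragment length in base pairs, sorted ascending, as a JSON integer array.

Site scan:
  HnxI TACCAA/3: at [37, 72] ⇒ [40, 75]
  PtaI AGAAT/4: at [92, 103, 108, 117] ⇒ [96, 107, 112, 121]
  BxoX GGGACCTT/3: at [0, 56, 127] ⇒ [3, 59, 130]
  XjeIX CGGGG/2: at [49, 87] ⇒ [51, 89]

All cut coordinates (distinct, sorted): [3, 40, 51, 59, 75, 89, 96, 107, 112, 121, 130]

Fragment lengths:
  [0,3): 3 bp
  [3,40): 37 bp
  [40,51): 11 bp
  [51,59): 8 bp
  [59,75): 16 bp
  [75,89): 14 bp
  [89,96): 7 bp
  [96,107): 11 bp
  [107,112): 5 bp
  [112,121): 9 bp
  [121,130): 9 bp
  [130,140): 10 bp

[3,5,7,8,9,9,10,11,11,14,16,37]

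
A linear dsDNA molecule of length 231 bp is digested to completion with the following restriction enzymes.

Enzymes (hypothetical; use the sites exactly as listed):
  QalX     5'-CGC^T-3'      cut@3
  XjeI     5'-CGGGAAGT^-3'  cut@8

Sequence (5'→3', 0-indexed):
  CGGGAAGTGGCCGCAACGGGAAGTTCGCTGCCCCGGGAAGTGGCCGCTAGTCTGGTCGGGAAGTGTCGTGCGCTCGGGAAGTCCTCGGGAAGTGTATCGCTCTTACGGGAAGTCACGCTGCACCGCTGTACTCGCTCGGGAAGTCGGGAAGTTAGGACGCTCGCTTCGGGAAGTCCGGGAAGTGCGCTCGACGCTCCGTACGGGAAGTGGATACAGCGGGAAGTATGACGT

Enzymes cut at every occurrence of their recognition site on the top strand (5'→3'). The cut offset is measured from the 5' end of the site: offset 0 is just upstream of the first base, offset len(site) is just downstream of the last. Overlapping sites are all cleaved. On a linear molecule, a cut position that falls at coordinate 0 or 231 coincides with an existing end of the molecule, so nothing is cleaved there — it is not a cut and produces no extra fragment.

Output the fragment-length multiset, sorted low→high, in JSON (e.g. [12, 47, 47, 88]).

[4,4,4,5,6,7,7,7,8,8,8,8,9,9,9,9,9,10,11,13,13,14,16,16,17]

Per-enzyme occurrences:
  QalX CGCT/3: at [25, 44, 70, 97, 115, 123, 132, 157, 161, 184, 191] ⇒ [28, 47, 73, 100, 118, 126, 135, 160, 164, 187, 194]
  XjeI CGGGAAGT/8: at [0, 16, 33, 56, 74, 85, 105, 136, 144, 166, 175, 200, 216] ⇒ [8, 24, 41, 64, 82, 93, 113, 144, 152, 174, 183, 208, 224]

All cut coordinates (distinct, sorted): [8, 24, 28, 41, 47, 64, 73, 82, 93, 100, 113, 118, 126, 135, 144, 152, 160, 164, 174, 183, 187, 194, 208, 224]

Fragments:
  [0,8): 8 bp
  [8,24): 16 bp
  [24,28): 4 bp
  [28,41): 13 bp
  [41,47): 6 bp
  [47,64): 17 bp
  [64,73): 9 bp
  [73,82): 9 bp
  [82,93): 11 bp
  [93,100): 7 bp
  [100,113): 13 bp
  [113,118): 5 bp
  [118,126): 8 bp
  [126,135): 9 bp
  [135,144): 9 bp
  [144,152): 8 bp
  [152,160): 8 bp
  [160,164): 4 bp
  [164,174): 10 bp
  [174,183): 9 bp
  [183,187): 4 bp
  [187,194): 7 bp
  [194,208): 14 bp
  [208,224): 16 bp
  [224,231): 7 bp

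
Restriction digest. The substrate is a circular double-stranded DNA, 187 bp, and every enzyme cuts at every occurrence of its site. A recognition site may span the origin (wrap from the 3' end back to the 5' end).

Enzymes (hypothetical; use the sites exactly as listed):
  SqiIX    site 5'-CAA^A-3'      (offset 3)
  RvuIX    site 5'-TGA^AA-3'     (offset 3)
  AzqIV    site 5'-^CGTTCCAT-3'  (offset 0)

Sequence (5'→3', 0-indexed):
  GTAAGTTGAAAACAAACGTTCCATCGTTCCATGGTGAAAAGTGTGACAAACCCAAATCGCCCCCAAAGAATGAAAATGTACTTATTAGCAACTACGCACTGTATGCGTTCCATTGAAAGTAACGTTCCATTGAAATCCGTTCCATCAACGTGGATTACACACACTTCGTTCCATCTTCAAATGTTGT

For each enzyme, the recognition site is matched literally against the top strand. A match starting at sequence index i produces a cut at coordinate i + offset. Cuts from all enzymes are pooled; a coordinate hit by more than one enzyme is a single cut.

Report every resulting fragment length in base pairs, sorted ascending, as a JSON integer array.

[1,4,6,6,6,7,8,11,11,11,12,13,14,16,29,32]

Site scan:
  SqiIX (CAAA, off=3): starts [12, 46, 52, 63, 177] → cuts [15, 49, 55, 66, 180]
  RvuIX (TGAAA, off=3): starts [6, 34, 70, 113, 130] → cuts [9, 37, 73, 116, 133]
  AzqIV (CGTTCCAT, off=0): starts [16, 24, 105, 122, 137, 166] → cuts [16, 24, 105, 122, 137, 166]

Pooled cuts: [9, 15, 16, 24, 37, 49, 55, 66, 73, 105, 116, 122, 133, 137, 166, 180]

Fragment lengths:
  9→15: 6 bp
  15→16: 1 bp
  16→24: 8 bp
  24→37: 13 bp
  37→49: 12 bp
  49→55: 6 bp
  55→66: 11 bp
  66→73: 7 bp
  73→105: 32 bp
  105→116: 11 bp
  116→122: 6 bp
  122→133: 11 bp
  133→137: 4 bp
  137→166: 29 bp
  166→180: 14 bp
  180→9 (wrap): 187-180+9 = 16 bp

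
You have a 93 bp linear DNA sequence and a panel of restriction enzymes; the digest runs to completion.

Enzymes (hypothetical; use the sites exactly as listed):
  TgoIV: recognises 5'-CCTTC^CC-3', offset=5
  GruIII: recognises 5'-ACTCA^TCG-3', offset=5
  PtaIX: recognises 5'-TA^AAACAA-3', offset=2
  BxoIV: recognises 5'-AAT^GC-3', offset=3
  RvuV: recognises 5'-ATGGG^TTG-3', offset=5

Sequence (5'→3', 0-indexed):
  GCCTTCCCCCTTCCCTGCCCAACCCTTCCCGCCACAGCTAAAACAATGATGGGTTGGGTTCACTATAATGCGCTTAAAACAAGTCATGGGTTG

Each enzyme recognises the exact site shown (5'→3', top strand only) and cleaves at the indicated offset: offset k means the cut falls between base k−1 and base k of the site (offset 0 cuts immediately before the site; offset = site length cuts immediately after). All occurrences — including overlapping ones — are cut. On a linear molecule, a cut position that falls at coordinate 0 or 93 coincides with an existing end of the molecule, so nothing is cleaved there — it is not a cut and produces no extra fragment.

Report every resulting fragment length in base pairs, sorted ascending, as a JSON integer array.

Site scan:
  TgoIV CCTTCCC/5: at [1, 8, 23] ⇒ [6, 13, 28]
  GruIII (ACTCATCG, off=5): no sites
  PtaIX TAAAACAA/2: at [38, 74] ⇒ [40, 76]
  BxoIV AATGC/3: at [66] ⇒ [69]
  RvuV ATGGGTTG/5: at [48, 85] ⇒ [53, 90]

Pooled cuts: [6, 13, 28, 40, 53, 69, 76, 90]

Fragments:
  [0,6): 6 bp
  [6,13): 7 bp
  [13,28): 15 bp
  [28,40): 12 bp
  [40,53): 13 bp
  [53,69): 16 bp
  [69,76): 7 bp
  [76,90): 14 bp
  [90,93): 3 bp

[3,6,7,7,12,13,14,15,16]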